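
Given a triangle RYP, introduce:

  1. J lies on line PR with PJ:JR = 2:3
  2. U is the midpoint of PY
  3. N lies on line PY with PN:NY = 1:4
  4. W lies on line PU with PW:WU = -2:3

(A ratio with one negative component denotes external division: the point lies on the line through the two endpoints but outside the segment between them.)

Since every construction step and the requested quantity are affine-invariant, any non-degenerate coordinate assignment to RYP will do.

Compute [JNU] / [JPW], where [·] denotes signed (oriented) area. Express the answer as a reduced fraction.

[JNU]:[JPW] = -3/10

Choose coordinates R = (0, 0), Y = (1, 0), P = (0, 1).
1. J lies on line PR with PJ:JR = 2:3 ⇒ J = (0, 3/5)
2. U is the midpoint of PY ⇒ U = (1/2, 1/2)
3. N lies on line PY with PN:NY = 1:4 ⇒ N = (1/5, 4/5)
4. W lies on line PU with PW:WU = -2:3 ⇒ W = (-1, 2)
2·[JNU] = -3/25, 2·[JPW] = 2/5
[JNU]:[JPW] = -3/25:2/5 = -3/10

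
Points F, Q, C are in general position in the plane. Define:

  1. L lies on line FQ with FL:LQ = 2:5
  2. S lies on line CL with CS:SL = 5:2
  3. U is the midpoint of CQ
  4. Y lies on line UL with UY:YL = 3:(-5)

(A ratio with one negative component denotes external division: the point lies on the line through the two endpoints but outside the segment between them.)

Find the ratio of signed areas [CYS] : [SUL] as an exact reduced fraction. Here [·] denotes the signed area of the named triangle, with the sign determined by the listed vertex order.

Assign F = (0, 0), Q = (1, 0), C = (0, 1) — the answer is frame-independent, so this choice is without loss of generality.
1. L lies on line FQ with FL:LQ = 2:5 ⇒ L = (2/7, 0)
2. S lies on line CL with CS:SL = 5:2 ⇒ S = (10/49, 2/7)
3. U is the midpoint of CQ ⇒ U = (1/2, 1/2)
4. Y lies on line UL with UY:YL = 3:(-5) ⇒ Y = (23/28, 5/4)
2·[CYS] = -125/196, 2·[SUL] = -5/49
[CYS]:[SUL] = -125/196:-5/49 = 25/4

[CYS]:[SUL] = 25/4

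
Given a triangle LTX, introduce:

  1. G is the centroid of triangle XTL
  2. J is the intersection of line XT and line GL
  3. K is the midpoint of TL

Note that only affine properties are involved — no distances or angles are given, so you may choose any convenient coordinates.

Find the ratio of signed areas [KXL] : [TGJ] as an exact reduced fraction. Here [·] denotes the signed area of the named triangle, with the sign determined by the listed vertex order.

[KXL]:[TGJ] = -3

Assign L = (0, 0), T = (1, 0), X = (0, 1) — the answer is frame-independent, so this choice is without loss of generality.
1. G is the centroid of triangle XTL ⇒ G = (1/3, 1/3)
2. J is the intersection of line XT and line GL ⇒ J = (1/2, 1/2)
3. K is the midpoint of TL ⇒ K = (1/2, 0)
2·[KXL] = 1/2, 2·[TGJ] = -1/6
[KXL]:[TGJ] = 1/2:-1/6 = -3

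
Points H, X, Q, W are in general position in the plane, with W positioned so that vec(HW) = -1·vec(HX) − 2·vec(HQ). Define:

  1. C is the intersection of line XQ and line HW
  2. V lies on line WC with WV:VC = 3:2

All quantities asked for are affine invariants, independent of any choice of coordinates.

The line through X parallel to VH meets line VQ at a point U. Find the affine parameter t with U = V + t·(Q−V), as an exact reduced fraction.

Assign H = (0, 0), X = (1, 0), Q = (0, 1), W = (-1, -2) — the answer is frame-independent, so this choice is without loss of generality.
1. C is the intersection of line XQ and line HW ⇒ C = (1/3, 2/3)
2. V lies on line WC with WV:VC = 3:2 ⇒ V = (-1/5, -2/5)
through X parallel to VH: direction (1/5, 2/5); meets VQ at U = (-3/5, -16/5)
U = V + t·(Q−V) with t = -2

t = -2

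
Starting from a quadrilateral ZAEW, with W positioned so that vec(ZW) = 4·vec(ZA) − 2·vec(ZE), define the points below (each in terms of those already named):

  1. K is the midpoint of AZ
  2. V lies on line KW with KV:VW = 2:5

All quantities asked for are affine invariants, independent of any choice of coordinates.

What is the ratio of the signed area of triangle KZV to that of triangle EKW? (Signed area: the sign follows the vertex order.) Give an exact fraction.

Assign Z = (0, 0), A = (1, 0), E = (0, 1), W = (4, -2) — the answer is frame-independent, so this choice is without loss of generality.
1. K is the midpoint of AZ ⇒ K = (1/2, 0)
2. V lies on line KW with KV:VW = 2:5 ⇒ V = (3/2, -4/7)
2·[KZV] = 2/7, 2·[EKW] = 5/2
[KZV]:[EKW] = 2/7:5/2 = 4/35

[KZV]:[EKW] = 4/35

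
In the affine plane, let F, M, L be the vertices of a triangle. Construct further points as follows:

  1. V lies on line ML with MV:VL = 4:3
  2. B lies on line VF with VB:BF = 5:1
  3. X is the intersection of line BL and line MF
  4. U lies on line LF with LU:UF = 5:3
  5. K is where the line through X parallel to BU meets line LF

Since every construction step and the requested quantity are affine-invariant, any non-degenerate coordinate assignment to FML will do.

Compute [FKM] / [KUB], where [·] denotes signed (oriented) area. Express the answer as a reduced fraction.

Choose coordinates F = (0, 0), M = (1, 0), L = (0, 1).
1. V lies on line ML with MV:VL = 4:3 ⇒ V = (3/7, 4/7)
2. B lies on line VF with VB:BF = 5:1 ⇒ B = (1/14, 2/21)
3. X is the intersection of line BL and line MF ⇒ X = (3/38, 0)
4. U lies on line LF with LU:UF = 5:3 ⇒ U = (0, 3/8)
5. K is where the line through X parallel to BU meets line LF ⇒ K = (0, 47/152)
2·[FKM] = -47/152, 2·[KUB] = -5/1064
[FKM]:[KUB] = -47/152:-5/1064 = 329/5

[FKM]:[KUB] = 329/5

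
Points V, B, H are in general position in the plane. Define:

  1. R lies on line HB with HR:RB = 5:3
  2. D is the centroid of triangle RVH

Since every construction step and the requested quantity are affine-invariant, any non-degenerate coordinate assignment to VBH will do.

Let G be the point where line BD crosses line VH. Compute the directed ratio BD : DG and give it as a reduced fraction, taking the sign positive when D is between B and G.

Choose coordinates V = (0, 0), B = (1, 0), H = (0, 1).
1. R lies on line HB with HR:RB = 5:3 ⇒ R = (5/8, 3/8)
2. D is the centroid of triangle RVH ⇒ D = (5/24, 11/24)
line BD meets VH at G = (0, 11/19)
D = B + t·(G−B) with t = 19/24, so BD:DG = 19/24:5/24

BD:DG = 19/5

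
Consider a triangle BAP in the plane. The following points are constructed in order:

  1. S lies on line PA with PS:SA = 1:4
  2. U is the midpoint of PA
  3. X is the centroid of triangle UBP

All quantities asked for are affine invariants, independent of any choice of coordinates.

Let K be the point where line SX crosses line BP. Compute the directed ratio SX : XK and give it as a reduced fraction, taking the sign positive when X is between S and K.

Choose coordinates B = (0, 0), A = (1, 0), P = (0, 1).
1. S lies on line PA with PS:SA = 1:4 ⇒ S = (1/5, 4/5)
2. U is the midpoint of PA ⇒ U = (1/2, 1/2)
3. X is the centroid of triangle UBP ⇒ X = (1/6, 1/2)
line SX meets BP at K = (0, -1)
X = S + t·(K−S) with t = 1/6, so SX:XK = 1/6:5/6

SX:XK = 1/5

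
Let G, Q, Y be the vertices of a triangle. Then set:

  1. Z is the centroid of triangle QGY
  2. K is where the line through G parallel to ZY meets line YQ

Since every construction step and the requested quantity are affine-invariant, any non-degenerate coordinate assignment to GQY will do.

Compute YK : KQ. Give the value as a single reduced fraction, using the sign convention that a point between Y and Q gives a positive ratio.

YK:KQ = -1/2

Set G = (0, 0), Q = (1, 0), Y = (0, 1); any affine frame gives the same invariant.
1. Z is the centroid of triangle QGY ⇒ Z = (1/3, 1/3)
2. K is where the line through G parallel to ZY meets line YQ ⇒ K = (-1, 2)
K = Y + t·(Q−Y) with t = -1, so YK:KQ = t:(1−t) = -1:2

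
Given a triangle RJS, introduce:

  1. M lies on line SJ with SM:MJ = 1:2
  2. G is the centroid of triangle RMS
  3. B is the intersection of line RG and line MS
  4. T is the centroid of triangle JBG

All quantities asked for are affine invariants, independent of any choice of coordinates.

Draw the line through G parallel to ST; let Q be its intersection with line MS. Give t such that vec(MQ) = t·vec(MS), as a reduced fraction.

t = 9/2

Work in coordinates with R = (0, 0), J = (1, 0), S = (0, 1).
1. M lies on line SJ with SM:MJ = 1:2 ⇒ M = (1/3, 2/3)
2. G is the centroid of triangle RMS ⇒ G = (1/9, 5/9)
3. B is the intersection of line RG and line MS ⇒ B = (1/6, 5/6)
4. T is the centroid of triangle JBG ⇒ T = (23/54, 25/54)
through G parallel to ST: direction (23/54, -29/54); meets MS at Q = (-7/6, 13/6)
Q = M + t·(S−M) with t = 9/2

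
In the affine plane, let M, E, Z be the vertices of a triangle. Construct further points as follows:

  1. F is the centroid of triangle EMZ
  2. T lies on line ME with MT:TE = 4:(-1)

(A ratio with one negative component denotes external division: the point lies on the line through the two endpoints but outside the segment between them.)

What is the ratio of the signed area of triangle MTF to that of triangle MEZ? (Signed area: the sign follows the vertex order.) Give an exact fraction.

Choose coordinates M = (0, 0), E = (1, 0), Z = (0, 1).
1. F is the centroid of triangle EMZ ⇒ F = (1/3, 1/3)
2. T lies on line ME with MT:TE = 4:(-1) ⇒ T = (4/3, 0)
2·[MTF] = 4/9, 2·[MEZ] = 1
[MTF]:[MEZ] = 4/9:1 = 4/9

[MTF]:[MEZ] = 4/9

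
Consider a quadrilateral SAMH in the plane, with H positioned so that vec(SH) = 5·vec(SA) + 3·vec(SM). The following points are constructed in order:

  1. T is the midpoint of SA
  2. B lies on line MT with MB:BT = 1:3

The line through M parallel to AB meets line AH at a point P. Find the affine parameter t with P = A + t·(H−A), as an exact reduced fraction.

Assign S = (0, 0), A = (1, 0), M = (0, 1), H = (5, 3) — the answer is frame-independent, so this choice is without loss of generality.
1. T is the midpoint of SA ⇒ T = (1/2, 0)
2. B lies on line MT with MB:BT = 1:3 ⇒ B = (1/8, 3/4)
through M parallel to AB: direction (-7/8, 3/4); meets AH at P = (49/45, 1/15)
P = A + t·(H−A) with t = 1/45

t = 1/45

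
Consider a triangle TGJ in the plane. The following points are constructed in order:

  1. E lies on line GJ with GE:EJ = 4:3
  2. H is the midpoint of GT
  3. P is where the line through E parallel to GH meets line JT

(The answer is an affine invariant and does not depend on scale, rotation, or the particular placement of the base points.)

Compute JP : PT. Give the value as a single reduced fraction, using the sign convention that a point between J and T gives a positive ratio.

JP:PT = 3/4

Choose coordinates T = (0, 0), G = (1, 0), J = (0, 1).
1. E lies on line GJ with GE:EJ = 4:3 ⇒ E = (3/7, 4/7)
2. H is the midpoint of GT ⇒ H = (1/2, 0)
3. P is where the line through E parallel to GH meets line JT ⇒ P = (0, 4/7)
P = J + t·(T−J) with t = 3/7, so JP:PT = t:(1−t) = 3/7:4/7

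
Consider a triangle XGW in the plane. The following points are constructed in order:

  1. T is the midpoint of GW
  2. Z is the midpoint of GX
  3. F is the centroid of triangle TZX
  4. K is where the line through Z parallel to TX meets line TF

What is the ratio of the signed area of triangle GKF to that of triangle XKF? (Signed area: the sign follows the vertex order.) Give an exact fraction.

Assign X = (0, 0), G = (1, 0), W = (0, 1) — the answer is frame-independent, so this choice is without loss of generality.
1. T is the midpoint of GW ⇒ T = (1/2, 1/2)
2. Z is the midpoint of GX ⇒ Z = (1/2, 0)
3. F is the centroid of triangle TZX ⇒ F = (1/3, 1/6)
4. K is where the line through Z parallel to TX meets line TF ⇒ K = (0, -1/2)
2·[GKF] = -1/2, 2·[XKF] = 1/6
[GKF]:[XKF] = -1/2:1/6 = -3

[GKF]:[XKF] = -3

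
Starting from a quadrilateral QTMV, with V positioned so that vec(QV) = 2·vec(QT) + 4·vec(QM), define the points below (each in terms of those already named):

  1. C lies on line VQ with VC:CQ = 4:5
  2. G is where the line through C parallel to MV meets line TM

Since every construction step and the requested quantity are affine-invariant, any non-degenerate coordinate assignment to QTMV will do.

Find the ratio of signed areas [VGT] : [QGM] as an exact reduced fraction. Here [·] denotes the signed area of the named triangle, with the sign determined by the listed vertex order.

[VGT]:[QGM] = 185/8

Assign Q = (0, 0), T = (1, 0), M = (0, 1), V = (2, 4) — the answer is frame-independent, so this choice is without loss of generality.
1. C lies on line VQ with VC:CQ = 4:5 ⇒ C = (10/9, 20/9)
2. G is where the line through C parallel to MV meets line TM ⇒ G = (8/45, 37/45)
2·[VGT] = 37/9, 2·[QGM] = 8/45
[VGT]:[QGM] = 37/9:8/45 = 185/8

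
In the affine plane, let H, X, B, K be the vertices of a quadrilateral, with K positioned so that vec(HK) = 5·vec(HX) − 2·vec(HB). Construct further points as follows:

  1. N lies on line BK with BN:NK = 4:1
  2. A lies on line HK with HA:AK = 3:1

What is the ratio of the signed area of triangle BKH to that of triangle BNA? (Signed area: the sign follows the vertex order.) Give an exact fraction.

Choose coordinates H = (0, 0), X = (1, 0), B = (0, 1), K = (5, -2).
1. N lies on line BK with BN:NK = 4:1 ⇒ N = (4, -7/5)
2. A lies on line HK with HA:AK = 3:1 ⇒ A = (15/4, -3/2)
2·[BKH] = -5, 2·[BNA] = -1
[BKH]:[BNA] = -5:-1 = 5

[BKH]:[BNA] = 5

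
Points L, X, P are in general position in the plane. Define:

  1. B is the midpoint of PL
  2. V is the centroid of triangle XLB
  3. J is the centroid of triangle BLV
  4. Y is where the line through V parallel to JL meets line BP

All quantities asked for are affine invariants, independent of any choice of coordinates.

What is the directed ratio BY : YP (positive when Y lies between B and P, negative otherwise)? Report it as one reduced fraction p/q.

BY:YP = -2/3

Work in coordinates with L = (0, 0), X = (1, 0), P = (0, 1).
1. B is the midpoint of PL ⇒ B = (0, 1/2)
2. V is the centroid of triangle XLB ⇒ V = (1/3, 1/6)
3. J is the centroid of triangle BLV ⇒ J = (1/9, 2/9)
4. Y is where the line through V parallel to JL meets line BP ⇒ Y = (0, -1/2)
Y = B + t·(P−B) with t = -2, so BY:YP = t:(1−t) = -2:3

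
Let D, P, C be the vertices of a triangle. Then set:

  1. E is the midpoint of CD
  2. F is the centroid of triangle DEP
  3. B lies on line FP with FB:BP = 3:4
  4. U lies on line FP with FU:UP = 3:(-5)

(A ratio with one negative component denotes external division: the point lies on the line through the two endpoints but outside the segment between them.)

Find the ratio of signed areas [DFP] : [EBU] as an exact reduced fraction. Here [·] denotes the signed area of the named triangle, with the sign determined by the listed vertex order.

Assign D = (0, 0), P = (1, 0), C = (0, 1) — the answer is frame-independent, so this choice is without loss of generality.
1. E is the midpoint of CD ⇒ E = (0, 1/2)
2. F is the centroid of triangle DEP ⇒ F = (1/3, 1/6)
3. B lies on line FP with FB:BP = 3:4 ⇒ B = (13/21, 2/21)
4. U lies on line FP with FU:UP = 3:(-5) ⇒ U = (-2/3, 5/12)
2·[DFP] = -1/6, 2·[EBU] = -9/28
[DFP]:[EBU] = -1/6:-9/28 = 14/27

[DFP]:[EBU] = 14/27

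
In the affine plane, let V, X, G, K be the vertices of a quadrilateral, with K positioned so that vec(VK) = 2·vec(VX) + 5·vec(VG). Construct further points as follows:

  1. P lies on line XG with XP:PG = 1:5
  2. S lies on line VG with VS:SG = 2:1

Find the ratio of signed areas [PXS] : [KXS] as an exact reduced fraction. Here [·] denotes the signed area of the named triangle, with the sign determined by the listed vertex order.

[PXS]:[KXS] = 1/102

Set V = (0, 0), X = (1, 0), G = (0, 1), K = (2, 5); any affine frame gives the same invariant.
1. P lies on line XG with XP:PG = 1:5 ⇒ P = (5/6, 1/6)
2. S lies on line VG with VS:SG = 2:1 ⇒ S = (0, 2/3)
2·[PXS] = -1/18, 2·[KXS] = -17/3
[PXS]:[KXS] = -1/18:-17/3 = 1/102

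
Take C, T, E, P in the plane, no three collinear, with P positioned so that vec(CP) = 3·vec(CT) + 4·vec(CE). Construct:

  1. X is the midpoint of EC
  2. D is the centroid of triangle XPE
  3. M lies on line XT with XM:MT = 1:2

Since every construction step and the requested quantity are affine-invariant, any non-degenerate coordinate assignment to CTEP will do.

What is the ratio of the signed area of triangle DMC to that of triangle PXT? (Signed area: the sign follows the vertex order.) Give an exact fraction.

Set C = (0, 0), T = (1, 0), E = (0, 1), P = (3, 4); any affine frame gives the same invariant.
1. X is the midpoint of EC ⇒ X = (0, 1/2)
2. D is the centroid of triangle XPE ⇒ D = (1, 11/6)
3. M lies on line XT with XM:MT = 1:2 ⇒ M = (1/3, 1/3)
2·[DMC] = -5/18, 2·[PXT] = 5
[DMC]:[PXT] = -5/18:5 = -1/18

[DMC]:[PXT] = -1/18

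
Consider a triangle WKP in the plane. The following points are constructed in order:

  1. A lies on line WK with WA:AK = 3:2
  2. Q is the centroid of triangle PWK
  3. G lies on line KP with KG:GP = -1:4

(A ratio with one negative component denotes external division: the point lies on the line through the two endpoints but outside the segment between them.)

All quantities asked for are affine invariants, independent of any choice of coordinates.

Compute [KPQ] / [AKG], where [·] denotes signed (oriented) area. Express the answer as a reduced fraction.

[KPQ]:[AKG] = -5/2

Work in coordinates with W = (0, 0), K = (1, 0), P = (0, 1).
1. A lies on line WK with WA:AK = 3:2 ⇒ A = (3/5, 0)
2. Q is the centroid of triangle PWK ⇒ Q = (1/3, 1/3)
3. G lies on line KP with KG:GP = -1:4 ⇒ G = (4/3, -1/3)
2·[KPQ] = 1/3, 2·[AKG] = -2/15
[KPQ]:[AKG] = 1/3:-2/15 = -5/2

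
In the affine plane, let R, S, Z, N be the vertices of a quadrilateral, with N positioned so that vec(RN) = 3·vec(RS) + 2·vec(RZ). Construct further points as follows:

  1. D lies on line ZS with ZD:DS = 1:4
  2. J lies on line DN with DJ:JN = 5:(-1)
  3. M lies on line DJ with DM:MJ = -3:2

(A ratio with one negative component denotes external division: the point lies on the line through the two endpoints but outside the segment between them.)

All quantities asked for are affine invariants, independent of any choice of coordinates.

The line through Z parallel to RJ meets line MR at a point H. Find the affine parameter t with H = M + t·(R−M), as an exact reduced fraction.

Assign R = (0, 0), S = (1, 0), Z = (0, 1), N = (3, 2) — the answer is frame-independent, so this choice is without loss of generality.
1. D lies on line ZS with ZD:DS = 1:4 ⇒ D = (1/5, 4/5)
2. J lies on line DN with DJ:JN = 5:(-1) ⇒ J = (37/10, 23/10)
3. M lies on line DJ with DM:MJ = -3:2 ⇒ M = (107/10, 53/10)
through Z parallel to RJ: direction (37/10, 23/10); meets MR at H = (-3959/500, -1961/500)
H = M + t·(R−M) with t = 87/50

t = 87/50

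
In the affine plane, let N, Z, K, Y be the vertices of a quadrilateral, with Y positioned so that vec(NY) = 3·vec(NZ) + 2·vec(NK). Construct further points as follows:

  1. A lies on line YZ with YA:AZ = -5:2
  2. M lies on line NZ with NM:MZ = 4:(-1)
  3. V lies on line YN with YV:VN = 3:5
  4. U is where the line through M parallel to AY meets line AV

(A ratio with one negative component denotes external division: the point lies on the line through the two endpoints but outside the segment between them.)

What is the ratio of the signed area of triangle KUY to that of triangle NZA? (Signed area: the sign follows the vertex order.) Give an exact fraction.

Work in coordinates with N = (0, 0), Z = (1, 0), K = (0, 1), Y = (3, 2).
1. A lies on line YZ with YA:AZ = -5:2 ⇒ A = (-1/3, -4/3)
2. M lies on line NZ with NM:MZ = 4:(-1) ⇒ M = (4/3, 0)
3. V lies on line YN with YV:VN = 3:5 ⇒ V = (15/8, 5/4)
4. U is where the line through M parallel to AY meets line AV ⇒ U = (-62/27, -98/27)
2·[KUY] = 313/27, 2·[NZA] = -4/3
[KUY]:[NZA] = 313/27:-4/3 = -313/36

[KUY]:[NZA] = -313/36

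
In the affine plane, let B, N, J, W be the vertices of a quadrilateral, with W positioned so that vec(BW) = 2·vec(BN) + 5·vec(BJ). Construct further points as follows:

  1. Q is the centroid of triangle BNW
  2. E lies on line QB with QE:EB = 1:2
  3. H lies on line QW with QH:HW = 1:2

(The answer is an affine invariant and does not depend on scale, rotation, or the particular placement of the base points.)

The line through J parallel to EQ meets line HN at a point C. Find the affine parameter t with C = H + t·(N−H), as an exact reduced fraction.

t = -1/5

Assign B = (0, 0), N = (1, 0), J = (0, 1), W = (2, 5) — the answer is frame-independent, so this choice is without loss of generality.
1. Q is the centroid of triangle BNW ⇒ Q = (1, 5/3)
2. E lies on line QB with QE:EB = 1:2 ⇒ E = (2/3, 10/9)
3. H lies on line QW with QH:HW = 1:2 ⇒ H = (4/3, 25/9)
through J parallel to EQ: direction (1/3, 5/9); meets HN at C = (7/5, 10/3)
C = H + t·(N−H) with t = -1/5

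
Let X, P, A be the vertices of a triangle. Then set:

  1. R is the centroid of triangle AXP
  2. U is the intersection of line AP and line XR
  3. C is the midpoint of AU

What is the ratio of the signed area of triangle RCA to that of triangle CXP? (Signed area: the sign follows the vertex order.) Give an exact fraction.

Set X = (0, 0), P = (1, 0), A = (0, 1); any affine frame gives the same invariant.
1. R is the centroid of triangle AXP ⇒ R = (1/3, 1/3)
2. U is the intersection of line AP and line XR ⇒ U = (1/2, 1/2)
3. C is the midpoint of AU ⇒ C = (1/4, 3/4)
2·[RCA] = 1/12, 2·[CXP] = 3/4
[RCA]:[CXP] = 1/12:3/4 = 1/9

[RCA]:[CXP] = 1/9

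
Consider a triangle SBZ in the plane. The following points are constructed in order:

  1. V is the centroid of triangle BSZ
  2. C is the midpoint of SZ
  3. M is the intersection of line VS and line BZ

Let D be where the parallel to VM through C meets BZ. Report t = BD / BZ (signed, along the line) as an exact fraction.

t = 3/4

Set S = (0, 0), B = (1, 0), Z = (0, 1); any affine frame gives the same invariant.
1. V is the centroid of triangle BSZ ⇒ V = (1/3, 1/3)
2. C is the midpoint of SZ ⇒ C = (0, 1/2)
3. M is the intersection of line VS and line BZ ⇒ M = (1/2, 1/2)
through C parallel to VM: direction (1/6, 1/6); meets BZ at D = (1/4, 3/4)
D = B + t·(Z−B) with t = 3/4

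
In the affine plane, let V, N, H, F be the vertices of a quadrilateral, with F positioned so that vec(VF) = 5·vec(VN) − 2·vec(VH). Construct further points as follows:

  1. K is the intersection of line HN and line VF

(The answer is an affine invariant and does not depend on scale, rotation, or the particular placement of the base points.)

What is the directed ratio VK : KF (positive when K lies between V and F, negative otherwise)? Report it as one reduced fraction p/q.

VK:KF = 1/2

Choose coordinates V = (0, 0), N = (1, 0), H = (0, 1), F = (5, -2).
1. K is the intersection of line HN and line VF ⇒ K = (5/3, -2/3)
K = V + t·(F−V) with t = 1/3, so VK:KF = t:(1−t) = 1/3:2/3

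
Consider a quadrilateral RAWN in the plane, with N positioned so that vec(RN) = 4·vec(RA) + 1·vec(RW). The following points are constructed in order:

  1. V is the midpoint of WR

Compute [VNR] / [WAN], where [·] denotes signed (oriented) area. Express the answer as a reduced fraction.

[VNR]:[WAN] = -1/2

Set R = (0, 0), A = (1, 0), W = (0, 1), N = (4, 1); any affine frame gives the same invariant.
1. V is the midpoint of WR ⇒ V = (0, 1/2)
2·[VNR] = -2, 2·[WAN] = 4
[VNR]:[WAN] = -2:4 = -1/2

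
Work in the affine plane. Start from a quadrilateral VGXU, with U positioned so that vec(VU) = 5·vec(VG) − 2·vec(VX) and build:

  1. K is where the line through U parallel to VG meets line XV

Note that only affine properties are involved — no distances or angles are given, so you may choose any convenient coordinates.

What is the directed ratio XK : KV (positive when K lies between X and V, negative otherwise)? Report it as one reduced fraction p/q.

Set V = (0, 0), G = (1, 0), X = (0, 1), U = (5, -2); any affine frame gives the same invariant.
1. K is where the line through U parallel to VG meets line XV ⇒ K = (0, -2)
K = X + t·(V−X) with t = 3, so XK:KV = t:(1−t) = 3:-2

XK:KV = -3/2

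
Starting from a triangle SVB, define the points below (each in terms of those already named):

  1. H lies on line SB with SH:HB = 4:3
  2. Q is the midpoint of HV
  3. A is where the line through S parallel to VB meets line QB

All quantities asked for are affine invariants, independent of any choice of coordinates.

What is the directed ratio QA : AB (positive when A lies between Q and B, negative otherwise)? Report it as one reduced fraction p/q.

QA:AB = -11/14

Set S = (0, 0), V = (1, 0), B = (0, 1); any affine frame gives the same invariant.
1. H lies on line SB with SH:HB = 4:3 ⇒ H = (0, 4/7)
2. Q is the midpoint of HV ⇒ Q = (1/2, 2/7)
3. A is where the line through S parallel to VB meets line QB ⇒ A = (7/3, -7/3)
A = Q + t·(B−Q) with t = -11/3, so QA:AB = t:(1−t) = -11/3:14/3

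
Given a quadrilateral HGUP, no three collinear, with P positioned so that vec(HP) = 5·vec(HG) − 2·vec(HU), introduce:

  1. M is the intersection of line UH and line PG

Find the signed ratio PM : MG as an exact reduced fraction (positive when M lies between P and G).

PM:MG = -5

Set H = (0, 0), G = (1, 0), U = (0, 1), P = (5, -2); any affine frame gives the same invariant.
1. M is the intersection of line UH and line PG ⇒ M = (0, 1/2)
M = P + t·(G−P) with t = 5/4, so PM:MG = t:(1−t) = 5/4:-1/4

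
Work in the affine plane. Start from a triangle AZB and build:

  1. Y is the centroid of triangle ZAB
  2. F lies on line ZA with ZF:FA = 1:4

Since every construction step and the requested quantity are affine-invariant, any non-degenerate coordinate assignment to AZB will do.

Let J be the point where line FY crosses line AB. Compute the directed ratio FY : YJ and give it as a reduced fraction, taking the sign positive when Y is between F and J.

Assign A = (0, 0), Z = (1, 0), B = (0, 1) — the answer is frame-independent, so this choice is without loss of generality.
1. Y is the centroid of triangle ZAB ⇒ Y = (1/3, 1/3)
2. F lies on line ZA with ZF:FA = 1:4 ⇒ F = (4/5, 0)
line FY meets AB at J = (0, 4/7)
Y = F + t·(J−F) with t = 7/12, so FY:YJ = 7/12:5/12

FY:YJ = 7/5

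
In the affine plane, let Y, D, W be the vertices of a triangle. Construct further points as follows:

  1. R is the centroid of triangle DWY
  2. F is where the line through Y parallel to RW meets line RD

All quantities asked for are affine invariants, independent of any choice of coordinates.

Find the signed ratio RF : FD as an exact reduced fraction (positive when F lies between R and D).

Assign Y = (0, 0), D = (1, 0), W = (0, 1) — the answer is frame-independent, so this choice is without loss of generality.
1. R is the centroid of triangle DWY ⇒ R = (1/3, 1/3)
2. F is where the line through Y parallel to RW meets line RD ⇒ F = (-1/3, 2/3)
F = R + t·(D−R) with t = -1, so RF:FD = t:(1−t) = -1:2

RF:FD = -1/2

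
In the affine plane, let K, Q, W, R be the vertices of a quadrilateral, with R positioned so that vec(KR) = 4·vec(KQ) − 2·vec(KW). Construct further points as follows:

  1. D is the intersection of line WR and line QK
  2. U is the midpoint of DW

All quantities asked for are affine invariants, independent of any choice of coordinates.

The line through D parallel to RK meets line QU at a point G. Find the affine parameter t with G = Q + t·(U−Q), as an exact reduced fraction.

Work in coordinates with K = (0, 0), Q = (1, 0), W = (0, 1), R = (4, -2).
1. D is the intersection of line WR and line QK ⇒ D = (4/3, 0)
2. U is the midpoint of DW ⇒ U = (2/3, 1/2)
through D parallel to RK: direction (-4, 2); meets QU at G = (5/6, 1/4)
G = Q + t·(U−Q) with t = 1/2

t = 1/2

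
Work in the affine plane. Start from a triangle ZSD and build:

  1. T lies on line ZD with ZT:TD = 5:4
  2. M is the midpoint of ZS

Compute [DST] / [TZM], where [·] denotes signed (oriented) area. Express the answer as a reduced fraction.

Set Z = (0, 0), S = (1, 0), D = (0, 1); any affine frame gives the same invariant.
1. T lies on line ZD with ZT:TD = 5:4 ⇒ T = (0, 5/9)
2. M is the midpoint of ZS ⇒ M = (1/2, 0)
2·[DST] = -4/9, 2·[TZM] = 5/18
[DST]:[TZM] = -4/9:5/18 = -8/5

[DST]:[TZM] = -8/5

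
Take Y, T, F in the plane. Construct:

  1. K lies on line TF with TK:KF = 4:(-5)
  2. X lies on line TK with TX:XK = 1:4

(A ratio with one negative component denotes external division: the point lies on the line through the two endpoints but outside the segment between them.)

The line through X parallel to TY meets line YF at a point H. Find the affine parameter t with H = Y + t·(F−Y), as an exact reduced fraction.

t = -4/5

Work in coordinates with Y = (0, 0), T = (1, 0), F = (0, 1).
1. K lies on line TF with TK:KF = 4:(-5) ⇒ K = (5, -4)
2. X lies on line TK with TX:XK = 1:4 ⇒ X = (9/5, -4/5)
through X parallel to TY: direction (-1, 0); meets YF at H = (0, -4/5)
H = Y + t·(F−Y) with t = -4/5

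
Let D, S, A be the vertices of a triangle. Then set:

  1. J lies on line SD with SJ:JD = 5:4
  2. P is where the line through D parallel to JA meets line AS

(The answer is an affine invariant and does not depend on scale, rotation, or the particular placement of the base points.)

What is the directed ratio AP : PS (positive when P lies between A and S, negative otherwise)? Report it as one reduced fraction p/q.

Choose coordinates D = (0, 0), S = (1, 0), A = (0, 1).
1. J lies on line SD with SJ:JD = 5:4 ⇒ J = (4/9, 0)
2. P is where the line through D parallel to JA meets line AS ⇒ P = (-4/5, 9/5)
P = A + t·(S−A) with t = -4/5, so AP:PS = t:(1−t) = -4/5:9/5

AP:PS = -4/9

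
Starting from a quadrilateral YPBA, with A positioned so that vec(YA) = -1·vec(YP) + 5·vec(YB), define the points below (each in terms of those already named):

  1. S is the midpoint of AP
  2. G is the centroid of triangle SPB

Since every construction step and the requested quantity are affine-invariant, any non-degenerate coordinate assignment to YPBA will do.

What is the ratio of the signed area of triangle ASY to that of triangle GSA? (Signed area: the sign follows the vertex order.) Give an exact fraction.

[ASY]:[GSA] = -5

Assign Y = (0, 0), P = (1, 0), B = (0, 1), A = (-1, 5) — the answer is frame-independent, so this choice is without loss of generality.
1. S is the midpoint of AP ⇒ S = (0, 5/2)
2. G is the centroid of triangle SPB ⇒ G = (1/3, 7/6)
2·[ASY] = -5/2, 2·[GSA] = 1/2
[ASY]:[GSA] = -5/2:1/2 = -5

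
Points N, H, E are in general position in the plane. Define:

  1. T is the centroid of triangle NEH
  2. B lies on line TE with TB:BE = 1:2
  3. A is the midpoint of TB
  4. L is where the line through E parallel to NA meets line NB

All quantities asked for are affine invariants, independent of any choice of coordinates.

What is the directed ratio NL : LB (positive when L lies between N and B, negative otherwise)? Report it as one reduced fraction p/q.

Set N = (0, 0), H = (1, 0), E = (0, 1); any affine frame gives the same invariant.
1. T is the centroid of triangle NEH ⇒ T = (1/3, 1/3)
2. B lies on line TE with TB:BE = 1:2 ⇒ B = (2/9, 5/9)
3. A is the midpoint of TB ⇒ A = (5/18, 4/9)
4. L is where the line through E parallel to NA meets line NB ⇒ L = (10/9, 25/9)
L = N + t·(B−N) with t = 5, so NL:LB = t:(1−t) = 5:-4

NL:LB = -5/4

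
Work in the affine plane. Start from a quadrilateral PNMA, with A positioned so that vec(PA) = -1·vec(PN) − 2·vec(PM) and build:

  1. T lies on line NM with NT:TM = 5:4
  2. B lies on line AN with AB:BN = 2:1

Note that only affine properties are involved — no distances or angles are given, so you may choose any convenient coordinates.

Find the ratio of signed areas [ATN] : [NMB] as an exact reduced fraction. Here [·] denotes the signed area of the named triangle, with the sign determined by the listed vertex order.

[ATN]:[NMB] = -5/3

Set P = (0, 0), N = (1, 0), M = (0, 1), A = (-1, -2); any affine frame gives the same invariant.
1. T lies on line NM with NT:TM = 5:4 ⇒ T = (4/9, 5/9)
2. B lies on line AN with AB:BN = 2:1 ⇒ B = (1/3, -2/3)
2·[ATN] = -20/9, 2·[NMB] = 4/3
[ATN]:[NMB] = -20/9:4/3 = -5/3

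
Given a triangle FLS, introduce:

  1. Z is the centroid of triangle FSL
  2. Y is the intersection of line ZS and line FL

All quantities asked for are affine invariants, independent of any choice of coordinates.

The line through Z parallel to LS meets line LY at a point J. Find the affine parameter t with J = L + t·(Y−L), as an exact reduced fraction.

t = 2/3

Assign F = (0, 0), L = (1, 0), S = (0, 1) — the answer is frame-independent, so this choice is without loss of generality.
1. Z is the centroid of triangle FSL ⇒ Z = (1/3, 1/3)
2. Y is the intersection of line ZS and line FL ⇒ Y = (1/2, 0)
through Z parallel to LS: direction (-1, 1); meets LY at J = (2/3, 0)
J = L + t·(Y−L) with t = 2/3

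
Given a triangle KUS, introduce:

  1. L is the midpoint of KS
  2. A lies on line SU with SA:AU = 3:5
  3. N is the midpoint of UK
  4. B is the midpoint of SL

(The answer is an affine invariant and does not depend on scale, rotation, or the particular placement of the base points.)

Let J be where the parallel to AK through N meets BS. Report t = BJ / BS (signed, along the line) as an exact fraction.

Work in coordinates with K = (0, 0), U = (1, 0), S = (0, 1).
1. L is the midpoint of KS ⇒ L = (0, 1/2)
2. A lies on line SU with SA:AU = 3:5 ⇒ A = (3/8, 5/8)
3. N is the midpoint of UK ⇒ N = (1/2, 0)
4. B is the midpoint of SL ⇒ B = (0, 3/4)
through N parallel to AK: direction (-3/8, -5/8); meets BS at J = (0, -5/6)
J = B + t·(S−B) with t = -19/3

t = -19/3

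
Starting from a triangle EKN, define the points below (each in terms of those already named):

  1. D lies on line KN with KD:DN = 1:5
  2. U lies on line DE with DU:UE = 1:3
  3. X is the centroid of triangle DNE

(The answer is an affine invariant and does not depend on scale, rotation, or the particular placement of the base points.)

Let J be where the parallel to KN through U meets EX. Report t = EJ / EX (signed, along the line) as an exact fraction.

t = 9/8

Work in coordinates with E = (0, 0), K = (1, 0), N = (0, 1).
1. D lies on line KN with KD:DN = 1:5 ⇒ D = (5/6, 1/6)
2. U lies on line DE with DU:UE = 1:3 ⇒ U = (5/8, 1/8)
3. X is the centroid of triangle DNE ⇒ X = (5/18, 7/18)
through U parallel to KN: direction (-1, 1); meets EX at J = (5/16, 7/16)
J = E + t·(X−E) with t = 9/8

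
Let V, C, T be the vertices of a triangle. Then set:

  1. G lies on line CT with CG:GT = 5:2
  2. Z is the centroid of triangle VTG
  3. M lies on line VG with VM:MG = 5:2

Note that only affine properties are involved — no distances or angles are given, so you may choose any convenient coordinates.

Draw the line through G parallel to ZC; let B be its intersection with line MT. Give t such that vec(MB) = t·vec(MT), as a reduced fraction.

t = 17/24

Choose coordinates V = (0, 0), C = (1, 0), T = (0, 1).
1. G lies on line CT with CG:GT = 5:2 ⇒ G = (2/7, 5/7)
2. Z is the centroid of triangle VTG ⇒ Z = (2/21, 4/7)
3. M lies on line VG with VM:MG = 5:2 ⇒ M = (10/49, 25/49)
through G parallel to ZC: direction (19/21, -4/7); meets MT at B = (5/84, 6/7)
B = M + t·(T−M) with t = 17/24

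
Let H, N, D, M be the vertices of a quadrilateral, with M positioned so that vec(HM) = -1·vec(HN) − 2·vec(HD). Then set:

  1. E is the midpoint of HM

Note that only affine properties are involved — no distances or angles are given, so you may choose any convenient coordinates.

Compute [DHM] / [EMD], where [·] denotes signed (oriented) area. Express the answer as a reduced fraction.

[DHM]:[EMD] = 2

Set H = (0, 0), N = (1, 0), D = (0, 1), M = (-1, -2); any affine frame gives the same invariant.
1. E is the midpoint of HM ⇒ E = (-1/2, -1)
2·[DHM] = -1, 2·[EMD] = -1/2
[DHM]:[EMD] = -1:-1/2 = 2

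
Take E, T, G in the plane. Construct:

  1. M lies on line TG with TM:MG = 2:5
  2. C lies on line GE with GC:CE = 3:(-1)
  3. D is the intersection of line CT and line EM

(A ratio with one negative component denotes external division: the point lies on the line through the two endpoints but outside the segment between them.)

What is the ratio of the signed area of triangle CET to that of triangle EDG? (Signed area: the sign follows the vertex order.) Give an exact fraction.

Assign E = (0, 0), T = (1, 0), G = (0, 1) — the answer is frame-independent, so this choice is without loss of generality.
1. M lies on line TG with TM:MG = 2:5 ⇒ M = (5/7, 2/7)
2. C lies on line GE with GC:CE = 3:(-1) ⇒ C = (0, -1/2)
3. D is the intersection of line CT and line EM ⇒ D = (5, 2)
2·[CET] = -1/2, 2·[EDG] = 5
[CET]:[EDG] = -1/2:5 = -1/10

[CET]:[EDG] = -1/10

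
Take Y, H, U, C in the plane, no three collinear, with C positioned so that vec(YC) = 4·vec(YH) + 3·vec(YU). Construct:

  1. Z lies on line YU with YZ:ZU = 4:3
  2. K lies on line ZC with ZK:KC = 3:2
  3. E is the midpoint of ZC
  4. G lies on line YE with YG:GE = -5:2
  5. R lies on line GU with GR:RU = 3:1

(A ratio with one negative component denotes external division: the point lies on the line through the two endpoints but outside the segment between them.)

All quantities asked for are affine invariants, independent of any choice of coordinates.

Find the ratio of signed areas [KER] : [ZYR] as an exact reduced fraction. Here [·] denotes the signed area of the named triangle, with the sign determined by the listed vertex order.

[KER]:[ZYR] = -7/20

Assign Y = (0, 0), H = (1, 0), U = (0, 1), C = (4, 3) — the answer is frame-independent, so this choice is without loss of generality.
1. Z lies on line YU with YZ:ZU = 4:3 ⇒ Z = (0, 4/7)
2. K lies on line ZC with ZK:KC = 3:2 ⇒ K = (12/5, 71/35)
3. E is the midpoint of ZC ⇒ E = (2, 25/14)
4. G lies on line YE with YG:GE = -5:2 ⇒ G = (10/3, 125/42)
5. R lies on line GU with GR:RU = 3:1 ⇒ R = (5/6, 251/168)
2·[KER] = -1/6, 2·[ZYR] = 10/21
[KER]:[ZYR] = -1/6:10/21 = -7/20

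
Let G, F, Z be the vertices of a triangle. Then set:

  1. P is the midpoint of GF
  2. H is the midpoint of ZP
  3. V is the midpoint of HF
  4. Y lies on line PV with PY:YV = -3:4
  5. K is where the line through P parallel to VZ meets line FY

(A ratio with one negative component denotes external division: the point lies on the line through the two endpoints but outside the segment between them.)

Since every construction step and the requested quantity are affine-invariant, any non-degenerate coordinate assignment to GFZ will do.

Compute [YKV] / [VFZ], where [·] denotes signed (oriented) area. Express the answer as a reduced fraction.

Set G = (0, 0), F = (1, 0), Z = (0, 1); any affine frame gives the same invariant.
1. P is the midpoint of GF ⇒ P = (1/2, 0)
2. H is the midpoint of ZP ⇒ H = (1/4, 1/2)
3. V is the midpoint of HF ⇒ V = (5/8, 1/4)
4. Y lies on line PV with PY:YV = -3:4 ⇒ Y = (1/8, -3/4)
5. K is where the line through P parallel to VZ meets line FY ⇒ K = (17/24, -1/4)
2·[YKV] = 1/3, 2·[VFZ] = 1/8
[YKV]:[VFZ] = 1/3:1/8 = 8/3

[YKV]:[VFZ] = 8/3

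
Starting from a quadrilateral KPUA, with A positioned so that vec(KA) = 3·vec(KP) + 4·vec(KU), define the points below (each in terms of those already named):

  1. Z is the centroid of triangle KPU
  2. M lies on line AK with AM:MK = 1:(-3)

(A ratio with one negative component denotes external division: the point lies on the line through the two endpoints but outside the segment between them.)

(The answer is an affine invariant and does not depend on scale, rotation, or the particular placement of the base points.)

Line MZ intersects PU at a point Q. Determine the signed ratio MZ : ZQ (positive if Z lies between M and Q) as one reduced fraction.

Set K = (0, 0), P = (1, 0), U = (0, 1), A = (3, 4); any affine frame gives the same invariant.
1. Z is the centroid of triangle KPU ⇒ Z = (1/3, 1/3)
2. M lies on line AK with AM:MK = 1:(-3) ⇒ M = (9/2, 6)
line MZ meets PU at Q = (28/59, 31/59)
Z = M + t·(Q−M) with t = 59/57, so MZ:ZQ = 59/57:-2/57

MZ:ZQ = -59/2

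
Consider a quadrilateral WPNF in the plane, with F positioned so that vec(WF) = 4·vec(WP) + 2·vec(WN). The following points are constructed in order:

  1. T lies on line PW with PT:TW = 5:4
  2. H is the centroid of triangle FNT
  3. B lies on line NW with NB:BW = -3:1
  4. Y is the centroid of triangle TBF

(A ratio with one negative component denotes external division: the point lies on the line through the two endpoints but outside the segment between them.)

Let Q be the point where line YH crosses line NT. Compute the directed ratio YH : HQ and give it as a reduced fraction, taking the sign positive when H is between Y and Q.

Choose coordinates W = (0, 0), P = (1, 0), N = (0, 1), F = (4, 2).
1. T lies on line PW with PT:TW = 5:4 ⇒ T = (4/9, 0)
2. H is the centroid of triangle FNT ⇒ H = (40/27, 1)
3. B lies on line NW with NB:BW = -3:1 ⇒ B = (0, -1/2)
4. Y is the centroid of triangle TBF ⇒ Y = (40/27, 1/2)
line YH meets NT at Q = (40/27, -7/3)
H = Y + t·(Q−Y) with t = -3/17, so YH:HQ = -3/17:20/17

YH:HQ = -3/20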